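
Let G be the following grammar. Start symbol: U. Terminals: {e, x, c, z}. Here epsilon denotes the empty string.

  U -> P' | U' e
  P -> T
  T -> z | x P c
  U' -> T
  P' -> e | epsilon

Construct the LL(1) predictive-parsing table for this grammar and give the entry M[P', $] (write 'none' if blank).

P' -> epsilon

FIRST(T): from T->z we get {z}; from T->x P c we get {x}. So FIRST(T) = {x, z}.
FIRST(P'): from P'->e we get {e}; from P'->epsilon we get {epsilon}. So FIRST(P') = {epsilon, e}.
FIRST(P): from P->T we get {x, z}. So FIRST(P) = {x, z}.
FIRST(U'): from U'->T we get {x, z}. So FIRST(U') = {x, z}.
FIRST(U): from U->P' we get {epsilon, e}; from U->U' e we get {x, z}. So FIRST(U) = {epsilon, e, x, z}.
FOLLOW(U) includes $ since U is the start symbol.
FOLLOW(U): U appears on no right-hand side. Thus FOLLOW(U) = {$}.
FOLLOW(P'): in U->P', the suffix after P' is empty, so FOLLOW(P') ⊇ FOLLOW(U) = {$}. Thus FOLLOW(P') = {$}.
For P' -> e: FIRST(e) = {e}, so it goes in M[P', t] for t ∈ {e}.
For P' -> epsilon: FIRST(epsilon) = {epsilon}, so it goes in M[P', t] for t ∈ {}; since epsilon ∈ FIRST, also for every t ∈ FOLLOW(P') = {$}.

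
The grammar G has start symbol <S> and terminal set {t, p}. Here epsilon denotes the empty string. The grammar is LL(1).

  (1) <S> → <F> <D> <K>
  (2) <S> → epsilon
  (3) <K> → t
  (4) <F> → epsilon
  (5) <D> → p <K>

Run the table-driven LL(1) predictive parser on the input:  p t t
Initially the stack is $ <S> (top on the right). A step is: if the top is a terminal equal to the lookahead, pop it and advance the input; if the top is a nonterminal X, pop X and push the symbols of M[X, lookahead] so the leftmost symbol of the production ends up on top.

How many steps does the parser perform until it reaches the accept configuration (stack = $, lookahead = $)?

step 1: stack=$ <S>  input=p t t $  — expand <S> → <F> <D> <K>
step 2: stack=$ <K> <D> <F>  input=p t t $  — expand <F> → epsilon
step 3: stack=$ <K> <D>  input=p t t $  — expand <D> → p <K>
step 4: stack=$ <K> <K> p  input=p t t $  — match p
step 5: stack=$ <K> <K>  input=t t $  — expand <K> → t
step 6: stack=$ <K> t  input=t t $  — match t
step 7: stack=$ <K>  input=t $  — expand <K> → t
step 8: stack=$ t  input=t $  — match t
Accept reached after 8 steps.

8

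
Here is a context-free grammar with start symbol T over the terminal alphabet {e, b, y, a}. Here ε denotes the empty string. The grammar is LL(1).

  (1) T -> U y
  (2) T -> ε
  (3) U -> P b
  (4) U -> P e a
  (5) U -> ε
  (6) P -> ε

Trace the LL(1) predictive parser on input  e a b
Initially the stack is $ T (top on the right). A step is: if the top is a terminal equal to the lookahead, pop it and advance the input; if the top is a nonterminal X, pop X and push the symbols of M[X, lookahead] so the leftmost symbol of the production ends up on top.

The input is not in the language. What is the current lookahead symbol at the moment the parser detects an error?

b

     Stack      Input    Action
  1  $ T        e a b $  expand T -> U y
  2  $ y U      e a b $  expand U -> P e a
  3  $ y a e P  e a b $  expand P -> ε
  4  $ y a e    e a b $  match e
  5  $ y a      a b $    match a
  6  $ y        b $      error: top is terminal y but lookahead is b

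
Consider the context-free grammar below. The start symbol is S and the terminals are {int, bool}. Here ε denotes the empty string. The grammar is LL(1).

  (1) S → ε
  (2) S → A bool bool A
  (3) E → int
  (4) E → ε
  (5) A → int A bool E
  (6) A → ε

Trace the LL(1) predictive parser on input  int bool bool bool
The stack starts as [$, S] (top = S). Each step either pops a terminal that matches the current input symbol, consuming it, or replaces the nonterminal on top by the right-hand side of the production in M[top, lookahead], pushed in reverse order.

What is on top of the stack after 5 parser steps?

step 1: stack=$ S  input=int bool bool bool $  — expand S → A bool bool A
step 2: stack=$ A bool bool A  input=int bool bool bool $  — expand A → int A bool E
step 3: stack=$ A bool bool E bool A int  input=int bool bool bool $  — match int
step 4: stack=$ A bool bool E bool A  input=bool bool bool $  — expand A → ε
step 5: stack=$ A bool bool E bool  input=bool bool bool $  — match bool
Stack after step 5: $ A bool bool E (top = E).

E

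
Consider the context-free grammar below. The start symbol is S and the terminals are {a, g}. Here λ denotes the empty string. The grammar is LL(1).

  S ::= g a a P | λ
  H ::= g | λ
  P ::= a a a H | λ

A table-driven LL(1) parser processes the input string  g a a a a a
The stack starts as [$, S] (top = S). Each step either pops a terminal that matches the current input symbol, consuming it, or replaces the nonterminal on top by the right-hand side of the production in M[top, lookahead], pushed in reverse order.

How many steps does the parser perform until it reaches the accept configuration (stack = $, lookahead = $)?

9

     Stack      Input          Action
  1  $ S        g a a a a a $  expand S ::= g a a P
  2  $ P a a g  g a a a a a $  match g
  3  $ P a a    a a a a a $    match a
  4  $ P a      a a a a $      match a
  5  $ P        a a a $        expand P ::= a a a H
  6  $ H a a a  a a a $        match a
  7  $ H a a    a a $          match a
  8  $ H a      a $            match a
  9  $ H        $              expand H ::= λ
Accept reached after 9 steps.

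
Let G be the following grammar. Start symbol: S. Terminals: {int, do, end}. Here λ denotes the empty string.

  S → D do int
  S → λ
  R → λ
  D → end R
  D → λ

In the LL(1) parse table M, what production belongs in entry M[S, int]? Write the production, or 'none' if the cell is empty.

none

FIRST(R): from R→λ we get {λ}. So FIRST(R) = {λ}.
FIRST(D): from D→end R we get {end}; from D→λ we get {λ}. So FIRST(D) = {λ, end}.
FIRST(S): from S→D do int we get {do, end}; from S→λ we get {λ}. So FIRST(S) = {λ, do, end}.
FOLLOW(S) includes $ since S is the start symbol.
FOLLOW(S): S appears on no right-hand side. Thus FOLLOW(S) = {$}.
For S → D do int: FIRST(D do int) = {do, end}, so it goes in M[S, t] for t ∈ {do, end}.
For S → λ: FIRST(λ) = {λ}, so it goes in M[S, t] for t ∈ {}; since λ ∈ FIRST, also for every t ∈ FOLLOW(S) = {$}.
None of these place a production in M[S, int].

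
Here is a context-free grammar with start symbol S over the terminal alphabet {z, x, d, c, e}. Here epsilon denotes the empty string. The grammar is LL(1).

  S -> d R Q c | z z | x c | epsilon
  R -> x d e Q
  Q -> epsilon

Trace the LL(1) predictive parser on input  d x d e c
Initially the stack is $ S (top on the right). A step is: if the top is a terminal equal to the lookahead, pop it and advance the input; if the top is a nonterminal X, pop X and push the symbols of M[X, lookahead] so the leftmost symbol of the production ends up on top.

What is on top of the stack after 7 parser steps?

step 1: stack=$ S  input=d x d e c $  — expand S -> d R Q c
step 2: stack=$ c Q R d  input=d x d e c $  — match d
step 3: stack=$ c Q R  input=x d e c $  — expand R -> x d e Q
step 4: stack=$ c Q Q e d x  input=x d e c $  — match x
step 5: stack=$ c Q Q e d  input=d e c $  — match d
step 6: stack=$ c Q Q e  input=e c $  — match e
step 7: stack=$ c Q Q  input=c $  — expand Q -> epsilon
Stack after step 7: $ c Q (top = Q).

Q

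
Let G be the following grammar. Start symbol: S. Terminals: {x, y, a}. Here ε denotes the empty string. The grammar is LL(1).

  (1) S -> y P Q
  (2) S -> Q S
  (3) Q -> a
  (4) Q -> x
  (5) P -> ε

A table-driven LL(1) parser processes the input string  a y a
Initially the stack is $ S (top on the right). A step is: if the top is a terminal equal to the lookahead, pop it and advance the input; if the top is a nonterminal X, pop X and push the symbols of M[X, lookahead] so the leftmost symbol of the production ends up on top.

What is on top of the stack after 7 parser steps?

step 1: stack=$ S  input=a y a $  — expand S -> Q S
step 2: stack=$ S Q  input=a y a $  — expand Q -> a
step 3: stack=$ S a  input=a y a $  — match a
step 4: stack=$ S  input=y a $  — expand S -> y P Q
step 5: stack=$ Q P y  input=y a $  — match y
step 6: stack=$ Q P  input=a $  — expand P -> ε
step 7: stack=$ Q  input=a $  — expand Q -> a
Stack after step 7: $ a (top = a).

a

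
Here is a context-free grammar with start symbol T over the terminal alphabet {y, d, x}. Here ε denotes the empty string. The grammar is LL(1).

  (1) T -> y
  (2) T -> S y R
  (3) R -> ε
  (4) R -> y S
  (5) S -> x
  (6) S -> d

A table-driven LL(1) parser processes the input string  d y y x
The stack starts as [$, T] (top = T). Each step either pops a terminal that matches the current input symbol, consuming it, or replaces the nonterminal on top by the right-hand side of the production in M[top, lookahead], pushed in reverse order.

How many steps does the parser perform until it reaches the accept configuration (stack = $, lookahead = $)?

step 1: stack=$ T  input=d y y x $  — expand T -> S y R
step 2: stack=$ R y S  input=d y y x $  — expand S -> d
step 3: stack=$ R y d  input=d y y x $  — match d
step 4: stack=$ R y  input=y y x $  — match y
step 5: stack=$ R  input=y x $  — expand R -> y S
step 6: stack=$ S y  input=y x $  — match y
step 7: stack=$ S  input=x $  — expand S -> x
step 8: stack=$ x  input=x $  — match x
Accept reached after 8 steps.

8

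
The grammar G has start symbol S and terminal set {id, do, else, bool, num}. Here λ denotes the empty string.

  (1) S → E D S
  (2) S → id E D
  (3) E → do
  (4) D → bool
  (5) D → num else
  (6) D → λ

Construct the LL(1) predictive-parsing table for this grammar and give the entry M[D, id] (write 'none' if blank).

D → λ

FIRST(E): from E→do we get {do}. So FIRST(E) = {do}.
FIRST(D): from D→bool we get {bool}; from D→num else we get {num}; from D→λ we get {λ}. So FIRST(D) = {λ, bool, num}.
FIRST(S): from S→E D S we get {do}; from S→id E D we get {id}. So FIRST(S) = {do, id}.
FOLLOW(S) includes $ since S is the start symbol.
FOLLOW(S): in S→E D S, the suffix after S is empty (adds nothing new). Thus FOLLOW(S) = {$}.
FOLLOW(D): in S→E D S, D is followed by S with FIRST {do, id}; in S→id E D, the suffix after D is empty, so FOLLOW(D) ⊇ FOLLOW(S) = {$}. Thus FOLLOW(D) = {$, do, id}.
For D → bool: FIRST(bool) = {bool}, so it goes in M[D, t] for t ∈ {bool}.
For D → num else: FIRST(num else) = {num}, so it goes in M[D, t] for t ∈ {num}.
For D → λ: FIRST(λ) = {λ}, so it goes in M[D, t] for t ∈ {}; since λ ∈ FIRST, also for every t ∈ FOLLOW(D) = {$, do, id}.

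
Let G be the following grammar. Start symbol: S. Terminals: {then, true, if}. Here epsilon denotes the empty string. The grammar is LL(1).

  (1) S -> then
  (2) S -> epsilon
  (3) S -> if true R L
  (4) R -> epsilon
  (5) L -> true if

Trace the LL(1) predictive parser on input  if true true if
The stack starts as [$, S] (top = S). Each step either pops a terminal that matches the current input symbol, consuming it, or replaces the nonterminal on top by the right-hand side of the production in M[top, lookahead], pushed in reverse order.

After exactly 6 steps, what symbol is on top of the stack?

if

     Stack          Input              Action
  1  $ S            if true true if $  expand S -> if true R L
  2  $ L R true if  if true true if $  match if
  3  $ L R true     true true if $     match true
  4  $ L R          true if $          expand R -> epsilon
  5  $ L            true if $          expand L -> true if
  6  $ if true      true if $          match true
Stack after step 6: $ if (top = if).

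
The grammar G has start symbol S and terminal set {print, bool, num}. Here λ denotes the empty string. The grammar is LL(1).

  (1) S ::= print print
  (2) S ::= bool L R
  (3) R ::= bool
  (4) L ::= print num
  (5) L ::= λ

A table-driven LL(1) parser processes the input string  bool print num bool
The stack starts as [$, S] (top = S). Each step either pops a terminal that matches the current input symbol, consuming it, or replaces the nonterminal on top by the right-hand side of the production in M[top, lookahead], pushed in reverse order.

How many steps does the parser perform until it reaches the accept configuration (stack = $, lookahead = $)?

     Stack          Input                  Action
  1  $ S            bool print num bool $  expand S ::= bool L R
  2  $ R L bool     bool print num bool $  match bool
  3  $ R L          print num bool $       expand L ::= print num
  4  $ R num print  print num bool $       match print
  5  $ R num        num bool $             match num
  6  $ R            bool $                 expand R ::= bool
  7  $ bool         bool $                 match bool
Accept reached after 7 steps.

7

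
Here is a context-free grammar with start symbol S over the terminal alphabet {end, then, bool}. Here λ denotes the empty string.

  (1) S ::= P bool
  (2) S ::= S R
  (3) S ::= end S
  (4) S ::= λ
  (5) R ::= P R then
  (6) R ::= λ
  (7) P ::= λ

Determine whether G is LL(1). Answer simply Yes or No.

FIRST(S) = {λ, bool, end, then}
FIRST(R) = {λ, then}
FIRST(P) = {λ}
FOLLOW(S) = {$, then}
FOLLOW(R) = {$, then}
FOLLOW(P) = {bool, then}
Cell M[R, then] receives both R ::= P R then and R ::= λ — the grammar is not LL(1).

No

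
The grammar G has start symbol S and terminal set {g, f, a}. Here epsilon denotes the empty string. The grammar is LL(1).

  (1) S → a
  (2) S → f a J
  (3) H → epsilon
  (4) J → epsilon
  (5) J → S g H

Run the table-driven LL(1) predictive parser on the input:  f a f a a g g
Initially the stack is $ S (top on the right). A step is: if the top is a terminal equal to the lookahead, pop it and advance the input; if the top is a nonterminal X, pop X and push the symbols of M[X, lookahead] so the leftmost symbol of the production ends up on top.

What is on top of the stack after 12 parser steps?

      Stack        Input            Action
   1  $ S          f a f a a g g $  expand S → f a J
   2  $ J a f      f a f a a g g $  match f
   3  $ J a        a f a a g g $    match a
   4  $ J          f a a g g $      expand J → S g H
   5  $ H g S      f a a g g $      expand S → f a J
   6  $ H g J a f  f a a g g $      match f
   7  $ H g J a    a a g g $        match a
   8  $ H g J      a g g $          expand J → S g H
   9  $ H g H g S  a g g $          expand S → a
  10  $ H g H g a  a g g $          match a
  11  $ H g H g    g g $            match g
  12  $ H g H      g $              expand H → epsilon
Stack after step 12: $ H g (top = g).

g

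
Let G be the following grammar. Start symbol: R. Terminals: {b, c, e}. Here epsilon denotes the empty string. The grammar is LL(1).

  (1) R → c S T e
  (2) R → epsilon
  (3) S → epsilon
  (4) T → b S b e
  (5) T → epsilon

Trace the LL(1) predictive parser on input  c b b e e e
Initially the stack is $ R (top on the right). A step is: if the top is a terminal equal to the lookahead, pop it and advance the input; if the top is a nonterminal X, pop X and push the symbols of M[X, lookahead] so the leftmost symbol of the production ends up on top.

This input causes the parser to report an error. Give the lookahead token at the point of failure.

e

      Stack        Input          Action
   1  $ R          c b b e e e $  expand R → c S T e
   2  $ e T S c    c b b e e e $  match c
   3  $ e T S      b b e e e $    expand S → epsilon
   4  $ e T        b b e e e $    expand T → b S b e
   5  $ e e b S b  b b e e e $    match b
   6  $ e e b S    b e e e $      expand S → epsilon
   7  $ e e b      b e e e $      match b
   8  $ e e        e e e $        match e
   9  $ e          e e $          match e
  10  $            e $            error: stack empty but input remains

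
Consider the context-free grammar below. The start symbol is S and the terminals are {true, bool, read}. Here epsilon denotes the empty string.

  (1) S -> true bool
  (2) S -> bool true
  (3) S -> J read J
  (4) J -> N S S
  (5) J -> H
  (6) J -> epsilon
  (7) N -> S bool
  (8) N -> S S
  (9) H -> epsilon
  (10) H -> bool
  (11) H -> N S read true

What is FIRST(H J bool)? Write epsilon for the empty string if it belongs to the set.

{bool, read, true}

FIRST(S): from S->true bool we get {true}; from S->bool true we get {bool}; from S->J read J we get {bool, read, true}. So FIRST(S) = {bool, read, true}.
FIRST(N): from N->S bool we get {bool, read, true}; from N->S S we get {bool, read, true}. So FIRST(N) = {bool, read, true}.
FIRST(H): from H->epsilon we get {epsilon}; from H->bool we get {bool}; from H->N S read true we get {bool, read, true}. So FIRST(H) = {epsilon, bool, read, true}.
FIRST(J): from J->N S S we get {bool, read, true}; from J->H we get {epsilon, bool, read, true}; from J->epsilon we get {epsilon}. So FIRST(J) = {epsilon, bool, read, true}.
FIRST(H J bool): take FIRST of each symbol in turn, carrying on past any symbol whose FIRST contains epsilon; result {bool, read, true}.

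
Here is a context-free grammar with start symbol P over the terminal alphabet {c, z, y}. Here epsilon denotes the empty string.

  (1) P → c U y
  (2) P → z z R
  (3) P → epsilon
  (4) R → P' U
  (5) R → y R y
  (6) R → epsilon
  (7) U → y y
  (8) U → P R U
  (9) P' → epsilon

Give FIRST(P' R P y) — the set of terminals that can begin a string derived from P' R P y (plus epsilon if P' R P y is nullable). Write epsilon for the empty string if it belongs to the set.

{c, y, z}

FIRST(P): from P→c U y we get {c}; from P→z z R we get {z}; from P→epsilon we get {epsilon}. So FIRST(P) = {epsilon, c, z}.
FIRST(P'): from P'→epsilon we get {epsilon}. So FIRST(P') = {epsilon}.
FIRST(R): from R→P' U we get {c, y, z}; from R→y R y we get {y}; from R→epsilon we get {epsilon}. So FIRST(R) = {epsilon, c, y, z}.
FIRST(U): from U→y y we get {y}; from U→P R U we get {c, y, z}. So FIRST(U) = {c, y, z}.
FIRST(P' R P y): take FIRST of each symbol in turn, carrying on past any symbol whose FIRST contains epsilon; result {c, y, z}.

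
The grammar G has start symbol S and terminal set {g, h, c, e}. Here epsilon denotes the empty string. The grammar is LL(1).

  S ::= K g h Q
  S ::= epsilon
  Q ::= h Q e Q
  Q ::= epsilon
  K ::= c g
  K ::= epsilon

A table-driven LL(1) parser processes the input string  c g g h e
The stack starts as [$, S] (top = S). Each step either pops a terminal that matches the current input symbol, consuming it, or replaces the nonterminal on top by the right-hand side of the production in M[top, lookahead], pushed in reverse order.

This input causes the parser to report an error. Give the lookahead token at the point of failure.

e

step 1: stack=$ S  input=c g g h e $  — expand S ::= K g h Q
step 2: stack=$ Q h g K  input=c g g h e $  — expand K ::= c g
step 3: stack=$ Q h g g c  input=c g g h e $  — match c
step 4: stack=$ Q h g g  input=g g h e $  — match g
step 5: stack=$ Q h g  input=g h e $  — match g
step 6: stack=$ Q h  input=h e $  — match h
step 7: stack=$ Q  input=e $  — expand Q ::= epsilon
step 8: stack=$  input=e $  — error: stack empty but input remains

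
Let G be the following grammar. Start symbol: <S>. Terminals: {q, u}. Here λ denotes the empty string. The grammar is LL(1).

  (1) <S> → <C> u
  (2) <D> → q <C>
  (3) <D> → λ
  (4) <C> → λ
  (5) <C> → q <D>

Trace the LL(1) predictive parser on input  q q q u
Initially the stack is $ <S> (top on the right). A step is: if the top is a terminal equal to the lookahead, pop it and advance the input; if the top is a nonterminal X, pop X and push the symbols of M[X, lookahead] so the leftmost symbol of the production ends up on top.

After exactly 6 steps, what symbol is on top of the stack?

q

step 1: stack=$ <S>  input=q q q u $  — expand <S> → <C> u
step 2: stack=$ u <C>  input=q q q u $  — expand <C> → q <D>
step 3: stack=$ u <D> q  input=q q q u $  — match q
step 4: stack=$ u <D>  input=q q u $  — expand <D> → q <C>
step 5: stack=$ u <C> q  input=q q u $  — match q
step 6: stack=$ u <C>  input=q u $  — expand <C> → q <D>
Stack after step 6: $ u <D> q (top = q).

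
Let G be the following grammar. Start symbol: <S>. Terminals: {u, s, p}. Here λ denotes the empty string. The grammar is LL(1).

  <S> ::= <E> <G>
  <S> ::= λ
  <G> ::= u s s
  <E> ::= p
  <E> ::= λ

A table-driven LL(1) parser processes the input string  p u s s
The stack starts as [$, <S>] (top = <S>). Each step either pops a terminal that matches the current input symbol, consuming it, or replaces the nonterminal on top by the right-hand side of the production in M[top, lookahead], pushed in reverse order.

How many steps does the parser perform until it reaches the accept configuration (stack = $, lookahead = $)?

     Stack      Input      Action
  1  $ <S>      p u s s $  expand <S> ::= <E> <G>
  2  $ <G> <E>  p u s s $  expand <E> ::= p
  3  $ <G> p    p u s s $  match p
  4  $ <G>      u s s $    expand <G> ::= u s s
  5  $ s s u    u s s $    match u
  6  $ s s      s s $      match s
  7  $ s        s $        match s
Accept reached after 7 steps.

7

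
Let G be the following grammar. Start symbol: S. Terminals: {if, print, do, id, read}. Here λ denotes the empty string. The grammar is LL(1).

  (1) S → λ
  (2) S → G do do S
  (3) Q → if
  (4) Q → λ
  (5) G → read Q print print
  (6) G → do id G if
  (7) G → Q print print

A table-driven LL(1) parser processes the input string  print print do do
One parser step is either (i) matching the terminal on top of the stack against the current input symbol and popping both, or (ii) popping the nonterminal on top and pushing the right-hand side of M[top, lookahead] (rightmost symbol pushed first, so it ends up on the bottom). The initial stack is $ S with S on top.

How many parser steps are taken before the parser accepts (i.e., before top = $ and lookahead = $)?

step 1: stack=$ S  input=print print do do $  — expand S → G do do S
step 2: stack=$ S do do G  input=print print do do $  — expand G → Q print print
step 3: stack=$ S do do print print Q  input=print print do do $  — expand Q → λ
step 4: stack=$ S do do print print  input=print print do do $  — match print
step 5: stack=$ S do do print  input=print do do $  — match print
step 6: stack=$ S do do  input=do do $  — match do
step 7: stack=$ S do  input=do $  — match do
step 8: stack=$ S  input=$  — expand S → λ
Accept reached after 8 steps.

8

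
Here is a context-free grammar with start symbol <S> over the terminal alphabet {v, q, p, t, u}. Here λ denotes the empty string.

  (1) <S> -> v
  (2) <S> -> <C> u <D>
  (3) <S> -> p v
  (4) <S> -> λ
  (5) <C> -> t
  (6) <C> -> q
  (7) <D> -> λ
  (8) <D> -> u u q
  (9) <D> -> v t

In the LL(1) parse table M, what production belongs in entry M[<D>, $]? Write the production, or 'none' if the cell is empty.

<D> -> λ

FIRST(<C>): from <C>->t we get {t}; from <C>->q we get {q}. So FIRST(<C>) = {q, t}.
FIRST(<D>): from <D>->λ we get {λ}; from <D>->u u q we get {u}; from <D>->v t we get {v}. So FIRST(<D>) = {λ, u, v}.
FIRST(<S>): from <S>->v we get {v}; from <S>-><C> u <D> we get {q, t}; from <S>->p v we get {p}; from <S>->λ we get {λ}. So FIRST(<S>) = {λ, p, q, t, v}.
FOLLOW(<S>) includes $ since <S> is the start symbol.
FOLLOW(<S>): <S> appears on no right-hand side. Thus FOLLOW(<S>) = {$}.
FOLLOW(<D>): in <S>-><C> u <D>, the suffix after <D> is empty, so FOLLOW(<D>) ⊇ FOLLOW(<S>) = {$}. Thus FOLLOW(<D>) = {$}.
For <D> -> λ: FIRST(λ) = {λ}, so it goes in M[<D>, t] for t ∈ {}; since λ ∈ FIRST, also for every t ∈ FOLLOW(<D>) = {$}.
For <D> -> u u q: FIRST(u u q) = {u}, so it goes in M[<D>, t] for t ∈ {u}.
For <D> -> v t: FIRST(v t) = {v}, so it goes in M[<D>, t] for t ∈ {v}.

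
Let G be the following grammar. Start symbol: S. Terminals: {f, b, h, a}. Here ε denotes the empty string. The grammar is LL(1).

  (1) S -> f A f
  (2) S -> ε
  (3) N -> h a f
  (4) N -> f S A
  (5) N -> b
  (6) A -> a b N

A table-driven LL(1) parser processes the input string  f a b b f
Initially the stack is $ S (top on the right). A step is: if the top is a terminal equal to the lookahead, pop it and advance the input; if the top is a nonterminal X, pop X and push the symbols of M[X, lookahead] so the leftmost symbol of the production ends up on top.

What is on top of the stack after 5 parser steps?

     Stack      Input        Action
  1  $ S        f a b b f $  expand S -> f A f
  2  $ f A f    f a b b f $  match f
  3  $ f A      a b b f $    expand A -> a b N
  4  $ f N b a  a b b f $    match a
  5  $ f N b    b b f $      match b
Stack after step 5: $ f N (top = N).

N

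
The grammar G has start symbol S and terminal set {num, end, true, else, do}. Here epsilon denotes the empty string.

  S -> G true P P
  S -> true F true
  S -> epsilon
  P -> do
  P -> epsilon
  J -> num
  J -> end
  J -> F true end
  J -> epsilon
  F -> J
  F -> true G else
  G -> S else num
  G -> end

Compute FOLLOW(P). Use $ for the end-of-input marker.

FIRST(P): from P->do we get {do}; from P->epsilon we get {epsilon}. So FIRST(P) = {epsilon, do}.
FIRST(S): from S->G true P P we get {else, end, true}; from S->true F true we get {true}; from S->epsilon we get {epsilon}. So FIRST(S) = {epsilon, else, end, true}.
FIRST(G): from G->S else num we get {else, end, true}; from G->end we get {end}. So FIRST(G) = {else, end, true}.
FIRST(J): from J->num we get {num}; from J->end we get {end}; from J->F true end we get {end, num, true}; from J->epsilon we get {epsilon}. So FIRST(J) = {epsilon, end, num, true}.
FIRST(F): from F->J we get {epsilon, end, num, true}; from F->true G else we get {true}. So FIRST(F) = {epsilon, end, num, true}.
FOLLOW(S) includes $ since S is the start symbol.
FOLLOW(S): in G->S else num, S is followed by else num with FIRST {else}. Thus FOLLOW(S) = {$, else}.
FOLLOW(P): in S->G true P P (occurrence 1), P is followed by P with FIRST {epsilon, do}; in S->G true P P (occurrence 1), the suffix after P is nullable, so FOLLOW(P) ⊇ FOLLOW(S) = {$, else}; in S->G true P P (occurrence 2), the suffix after P is empty, so FOLLOW(P) ⊇ FOLLOW(S) = {$, else}. Thus FOLLOW(P) = {$, do, else}.
FOLLOW(F): in S->true F true, F is followed by true with FIRST {true}; in J->F true end, F is followed by true end with FIRST {true}. Thus FOLLOW(F) = {true}.
FOLLOW(J): in F->J, the suffix after J is empty, so FOLLOW(J) ⊇ FOLLOW(F) = {true}. Thus FOLLOW(J) = {true}.
FOLLOW(G): in S->G true P P, G is followed by true P P with FIRST {true}; in F->true G else, G is followed by else with FIRST {else}. Thus FOLLOW(G) = {else, true}.

{$, do, else}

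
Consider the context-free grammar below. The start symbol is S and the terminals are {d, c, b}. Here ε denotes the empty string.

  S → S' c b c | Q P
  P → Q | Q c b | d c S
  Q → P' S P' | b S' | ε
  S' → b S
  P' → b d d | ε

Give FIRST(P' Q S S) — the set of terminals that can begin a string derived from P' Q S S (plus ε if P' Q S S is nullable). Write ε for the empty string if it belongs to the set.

{ε, b, c, d}

FIRST(S'): from S'→b S we get {b}. So FIRST(S') = {b}.
FIRST(P'): from P'→b d d we get {b}; from P'→ε we get {ε}. So FIRST(P') = {ε, b}.
FIRST(S): from S→S' c b c we get {b}; from S→Q P we get {ε, b, c, d}. So FIRST(S) = {ε, b, c, d}.
FIRST(Q): from Q→P' S P' we get {ε, b, c, d}; from Q→b S' we get {b}; from Q→ε we get {ε}. So FIRST(Q) = {ε, b, c, d}.
FIRST(P): from P→Q we get {ε, b, c, d}; from P→Q c b we get {b, c, d}; from P→d c S we get {d}. So FIRST(P) = {ε, b, c, d}.
FIRST(P' Q S S): take FIRST of each symbol in turn, carrying on past any symbol whose FIRST contains ε; result {ε, b, c, d}.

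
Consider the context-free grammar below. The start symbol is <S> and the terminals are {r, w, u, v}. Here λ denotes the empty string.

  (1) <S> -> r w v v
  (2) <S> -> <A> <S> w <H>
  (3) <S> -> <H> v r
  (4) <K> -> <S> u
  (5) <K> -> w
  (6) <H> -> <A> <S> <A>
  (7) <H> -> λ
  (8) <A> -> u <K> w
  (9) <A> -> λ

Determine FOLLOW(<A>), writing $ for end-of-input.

{$, r, u, v, w}

FIRST(<A>) = {λ, u}
FIRST(<S>) = {r, u, v}  (via <A> <S> w <H>, <H> v r)
FIRST(<K>) = {r, u, v, w}  (via <S> u)
FIRST(<H>) = {λ, r, u, v}  (via <A> <S> <A>)
FOLLOW(<S>) includes $ since <S> is the start symbol.
FOLLOW(<K>): in <A>->u <K> w, <K> is followed by w with FIRST {w}. Thus FOLLOW(<K>) = {w}.
FOLLOW(<S>): in <S>-><A> <S> w <H>, <S> is followed by w <H> with FIRST {w}; in <K>-><S> u, <S> is followed by u with FIRST {u}; in <H>-><A> <S> <A>, <S> is followed by <A> with FIRST {λ, u}; in <H>-><A> <S> <A>, the suffix after <S> is nullable, so FOLLOW(<S>) ⊇ FOLLOW(<H>) = {$, u, v, w}. Thus FOLLOW(<S>) = {$, u, v, w}.
FOLLOW(<H>): in <S>-><A> <S> w <H>, the suffix after <H> is empty, so FOLLOW(<H>) ⊇ FOLLOW(<S>) = {$, u, v, w}; in <S>-><H> v r, <H> is followed by v r with FIRST {v}. Thus FOLLOW(<H>) = {$, u, v, w}.
FOLLOW(<A>): in <S>-><A> <S> w <H>, <A> is followed by <S> w <H> with FIRST {r, u, v}; in <H>-><A> <S> <A> (occurrence 1), <A> is followed by <S> <A> with FIRST {r, u, v}; in <H>-><A> <S> <A> (occurrence 2), the suffix after <A> is empty, so FOLLOW(<A>) ⊇ FOLLOW(<H>) = {$, u, v, w}. Thus FOLLOW(<A>) = {$, r, u, v, w}.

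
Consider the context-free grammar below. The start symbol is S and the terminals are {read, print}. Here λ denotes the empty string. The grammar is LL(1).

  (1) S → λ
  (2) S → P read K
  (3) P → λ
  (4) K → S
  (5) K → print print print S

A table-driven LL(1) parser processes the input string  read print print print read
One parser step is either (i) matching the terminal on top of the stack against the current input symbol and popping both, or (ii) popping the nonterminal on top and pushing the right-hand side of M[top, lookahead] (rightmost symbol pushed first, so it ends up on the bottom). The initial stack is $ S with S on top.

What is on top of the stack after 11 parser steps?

      Stack                  Input                          Action
   1  $ S                    read print print print read $  expand S → P read K
   2  $ K read P             read print print print read $  expand P → λ
   3  $ K read               read print print print read $  match read
   4  $ K                    print print print read $       expand K → print print print S
   5  $ S print print print  print print print read $       match print
   6  $ S print print        print print read $             match print
   7  $ S print              print read $                   match print
   8  $ S                    read $                         expand S → P read K
   9  $ K read P             read $                         expand P → λ
  10  $ K read               read $                         match read
  11  $ K                    $                              expand K → S
Stack after step 11: $ S (top = S).

S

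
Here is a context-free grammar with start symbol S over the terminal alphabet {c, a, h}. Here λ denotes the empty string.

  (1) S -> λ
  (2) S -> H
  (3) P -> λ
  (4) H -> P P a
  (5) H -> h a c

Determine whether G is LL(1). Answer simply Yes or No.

FIRST(S) = {λ, a, h}
FIRST(P) = {λ}
FIRST(H) = {a, h}
FOLLOW(S) = {$}
FOLLOW(P) = {a}
FOLLOW(H) = {$}
Each cell of M receives at most one production.

Yes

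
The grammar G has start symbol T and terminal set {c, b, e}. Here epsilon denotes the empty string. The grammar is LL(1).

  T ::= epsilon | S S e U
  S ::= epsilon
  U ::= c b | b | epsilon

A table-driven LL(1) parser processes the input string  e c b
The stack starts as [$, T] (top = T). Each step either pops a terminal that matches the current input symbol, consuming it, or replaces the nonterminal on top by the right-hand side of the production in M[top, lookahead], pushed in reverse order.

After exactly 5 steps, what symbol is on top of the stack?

c

step 1: stack=$ T  input=e c b $  — expand T ::= S S e U
step 2: stack=$ U e S S  input=e c b $  — expand S ::= epsilon
step 3: stack=$ U e S  input=e c b $  — expand S ::= epsilon
step 4: stack=$ U e  input=e c b $  — match e
step 5: stack=$ U  input=c b $  — expand U ::= c b
Stack after step 5: $ b c (top = c).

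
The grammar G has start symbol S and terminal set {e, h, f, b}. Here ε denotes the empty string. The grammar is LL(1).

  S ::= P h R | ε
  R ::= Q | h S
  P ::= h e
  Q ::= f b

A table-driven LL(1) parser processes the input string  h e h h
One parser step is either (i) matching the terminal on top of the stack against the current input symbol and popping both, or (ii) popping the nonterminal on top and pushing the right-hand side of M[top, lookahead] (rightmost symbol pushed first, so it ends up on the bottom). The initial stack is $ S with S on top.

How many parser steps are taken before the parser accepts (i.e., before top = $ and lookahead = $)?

     Stack      Input      Action
  1  $ S        h e h h $  expand S ::= P h R
  2  $ R h P    h e h h $  expand P ::= h e
  3  $ R h e h  h e h h $  match h
  4  $ R h e    e h h $    match e
  5  $ R h      h h $      match h
  6  $ R        h $        expand R ::= h S
  7  $ S h      h $        match h
  8  $ S        $          expand S ::= ε
Accept reached after 8 steps.

8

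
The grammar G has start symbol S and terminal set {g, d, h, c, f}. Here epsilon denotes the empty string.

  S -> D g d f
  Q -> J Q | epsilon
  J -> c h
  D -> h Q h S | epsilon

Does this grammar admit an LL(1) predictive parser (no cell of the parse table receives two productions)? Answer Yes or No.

FIRST(S) = {g, h}
FIRST(Q) = {epsilon, c}
FIRST(J) = {c}
FIRST(D) = {epsilon, h}
FOLLOW(S) = {$, g}
FOLLOW(Q) = {h}
FOLLOW(J) = {c, h}
FOLLOW(D) = {g}
Each cell of M receives at most one production.

Yes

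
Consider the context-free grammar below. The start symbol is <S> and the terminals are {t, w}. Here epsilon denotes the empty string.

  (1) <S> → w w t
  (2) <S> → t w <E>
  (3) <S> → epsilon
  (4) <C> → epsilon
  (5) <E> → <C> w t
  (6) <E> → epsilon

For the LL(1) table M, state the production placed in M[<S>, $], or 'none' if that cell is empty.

FIRST(<S>): from <S>→w w t we get {w}; from <S>→t w <E> we get {t}; from <S>→epsilon we get {epsilon}. So FIRST(<S>) = {epsilon, t, w}.
FIRST(<C>): from <C>→epsilon we get {epsilon}. So FIRST(<C>) = {epsilon}.
FIRST(<E>): from <E>→<C> w t we get {w}; from <E>→epsilon we get {epsilon}. So FIRST(<E>) = {epsilon, w}.
FOLLOW(<S>) includes $ since <S> is the start symbol.
FOLLOW(<S>): <S> appears on no right-hand side. Thus FOLLOW(<S>) = {$}.
For <S> → w w t: FIRST(w w t) = {w}, so it goes in M[<S>, t] for t ∈ {w}.
For <S> → t w <E>: FIRST(t w <E>) = {t}, so it goes in M[<S>, t] for t ∈ {t}.
For <S> → epsilon: FIRST(epsilon) = {epsilon}, so it goes in M[<S>, t] for t ∈ {}; since epsilon ∈ FIRST, also for every t ∈ FOLLOW(<S>) = {$}.

<S> → epsilon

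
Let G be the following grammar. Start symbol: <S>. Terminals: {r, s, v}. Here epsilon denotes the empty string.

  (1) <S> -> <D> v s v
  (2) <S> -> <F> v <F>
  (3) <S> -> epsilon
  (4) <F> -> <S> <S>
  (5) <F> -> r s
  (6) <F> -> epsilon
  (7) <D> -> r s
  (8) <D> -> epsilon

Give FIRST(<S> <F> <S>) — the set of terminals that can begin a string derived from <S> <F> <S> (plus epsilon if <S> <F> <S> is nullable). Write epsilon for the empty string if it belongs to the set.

{epsilon, r, v}

FIRST(<D>) = {epsilon, r}
FIRST(<S>) = {epsilon, r, v}  (via <D> v s v, <F> v <F>)
FIRST(<F>) = {epsilon, r, v}  (via <S> <S>)
FIRST(<S> <F> <S>): take FIRST of each symbol in turn, carrying on past any symbol whose FIRST contains epsilon; result {epsilon, r, v}.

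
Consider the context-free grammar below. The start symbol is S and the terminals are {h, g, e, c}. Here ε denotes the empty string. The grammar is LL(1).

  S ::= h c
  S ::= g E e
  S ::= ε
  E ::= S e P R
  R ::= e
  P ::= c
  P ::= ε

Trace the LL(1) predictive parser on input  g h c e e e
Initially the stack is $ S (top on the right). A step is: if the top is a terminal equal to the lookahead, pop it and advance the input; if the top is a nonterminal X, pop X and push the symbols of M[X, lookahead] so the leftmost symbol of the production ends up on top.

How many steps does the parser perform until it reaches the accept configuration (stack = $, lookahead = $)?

11

step 1: stack=$ S  input=g h c e e e $  — expand S ::= g E e
step 2: stack=$ e E g  input=g h c e e e $  — match g
step 3: stack=$ e E  input=h c e e e $  — expand E ::= S e P R
step 4: stack=$ e R P e S  input=h c e e e $  — expand S ::= h c
step 5: stack=$ e R P e c h  input=h c e e e $  — match h
step 6: stack=$ e R P e c  input=c e e e $  — match c
step 7: stack=$ e R P e  input=e e e $  — match e
step 8: stack=$ e R P  input=e e $  — expand P ::= ε
step 9: stack=$ e R  input=e e $  — expand R ::= e
step 10: stack=$ e e  input=e e $  — match e
step 11: stack=$ e  input=e $  — match e
Accept reached after 11 steps.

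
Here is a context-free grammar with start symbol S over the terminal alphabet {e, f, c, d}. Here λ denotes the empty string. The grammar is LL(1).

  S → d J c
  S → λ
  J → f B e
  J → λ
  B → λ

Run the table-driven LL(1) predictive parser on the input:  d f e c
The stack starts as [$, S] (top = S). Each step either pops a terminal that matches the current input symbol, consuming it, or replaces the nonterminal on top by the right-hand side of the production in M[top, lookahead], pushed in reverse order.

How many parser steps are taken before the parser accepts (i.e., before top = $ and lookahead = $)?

step 1: stack=$ S  input=d f e c $  — expand S → d J c
step 2: stack=$ c J d  input=d f e c $  — match d
step 3: stack=$ c J  input=f e c $  — expand J → f B e
step 4: stack=$ c e B f  input=f e c $  — match f
step 5: stack=$ c e B  input=e c $  — expand B → λ
step 6: stack=$ c e  input=e c $  — match e
step 7: stack=$ c  input=c $  — match c
Accept reached after 7 steps.

7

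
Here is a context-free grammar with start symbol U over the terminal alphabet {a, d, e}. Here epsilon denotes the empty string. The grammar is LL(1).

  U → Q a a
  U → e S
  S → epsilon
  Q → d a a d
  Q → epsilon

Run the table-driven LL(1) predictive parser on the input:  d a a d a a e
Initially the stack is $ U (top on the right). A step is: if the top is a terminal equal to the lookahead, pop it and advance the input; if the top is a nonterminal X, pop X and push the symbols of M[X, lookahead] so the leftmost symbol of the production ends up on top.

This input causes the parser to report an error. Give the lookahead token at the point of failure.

step 1: stack=$ U  input=d a a d a a e $  — expand U → Q a a
step 2: stack=$ a a Q  input=d a a d a a e $  — expand Q → d a a d
step 3: stack=$ a a d a a d  input=d a a d a a e $  — match d
step 4: stack=$ a a d a a  input=a a d a a e $  — match a
step 5: stack=$ a a d a  input=a d a a e $  — match a
step 6: stack=$ a a d  input=d a a e $  — match d
step 7: stack=$ a a  input=a a e $  — match a
step 8: stack=$ a  input=a e $  — match a
step 9: stack=$  input=e $  — error: stack empty but input remains

e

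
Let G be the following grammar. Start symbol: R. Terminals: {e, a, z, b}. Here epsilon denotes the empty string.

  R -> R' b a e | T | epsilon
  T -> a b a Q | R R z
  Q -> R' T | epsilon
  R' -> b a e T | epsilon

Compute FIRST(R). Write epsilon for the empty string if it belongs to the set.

{epsilon, a, b, z}

FIRST(R') = {epsilon, b}
FIRST(R) = {epsilon, a, b, z}  (via R' b a e, T)
FIRST(T) = {a, b, z}  (via R R z)
FIRST(Q) = {epsilon, a, b, z}  (via R' T)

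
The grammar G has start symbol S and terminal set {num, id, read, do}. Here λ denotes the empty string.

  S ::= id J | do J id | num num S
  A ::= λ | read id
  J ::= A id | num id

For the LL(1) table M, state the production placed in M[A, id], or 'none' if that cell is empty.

FIRST(S) = {do, id, num}
FIRST(A) = {λ, read}
FIRST(J) = {id, num, read}  (via A id)
FOLLOW(S) includes $ since S is the start symbol.
FOLLOW(A): in J::=A id, A is followed by id with FIRST {id}. Thus FOLLOW(A) = {id}.
For A ::= λ: FIRST(λ) = {λ}, so it goes in M[A, t] for t ∈ {}; since λ ∈ FIRST, also for every t ∈ FOLLOW(A) = {id}.
For A ::= read id: FIRST(read id) = {read}, so it goes in M[A, t] for t ∈ {read}.

A ::= λ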